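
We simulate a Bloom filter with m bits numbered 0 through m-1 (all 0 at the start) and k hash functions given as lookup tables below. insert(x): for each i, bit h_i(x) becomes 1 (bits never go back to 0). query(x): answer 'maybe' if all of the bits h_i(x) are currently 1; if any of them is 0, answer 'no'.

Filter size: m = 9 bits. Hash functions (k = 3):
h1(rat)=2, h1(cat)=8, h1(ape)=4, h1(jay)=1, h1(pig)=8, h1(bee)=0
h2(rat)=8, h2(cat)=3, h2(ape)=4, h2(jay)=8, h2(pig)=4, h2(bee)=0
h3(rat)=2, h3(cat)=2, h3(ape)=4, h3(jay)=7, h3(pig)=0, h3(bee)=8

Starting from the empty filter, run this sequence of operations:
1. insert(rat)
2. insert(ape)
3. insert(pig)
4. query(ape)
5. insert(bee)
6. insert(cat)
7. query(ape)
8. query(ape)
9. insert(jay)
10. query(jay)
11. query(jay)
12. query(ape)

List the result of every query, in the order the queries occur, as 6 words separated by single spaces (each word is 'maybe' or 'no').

Start: bits=000000000
Op 1: insert rat -> sets bits 2 8 -> bits=001000001
Op 2: insert ape -> sets bits 4 -> bits=001010001
Op 3: insert pig -> sets bits 0 4 8 -> bits=101010001
Op 4: query ape -> checks bit4=1 (all 1) -> maybe
Op 5: insert bee -> sets bits 0 8 -> bits=101010001
Op 6: insert cat -> sets bits 2 3 8 -> bits=101110001
Op 7: query ape -> checks bit4=1 (all 1) -> maybe
Op 8: query ape -> checks bit4=1 (all 1) -> maybe
Op 9: insert jay -> sets bits 1 7 8 -> bits=111110011
Op 10: query jay -> checks bit1=1, bit7=1, bit8=1 (all 1) -> maybe
Op 11: query jay -> checks bit1=1, bit7=1, bit8=1 (all 1) -> maybe
Op 12: query ape -> checks bit4=1 (all 1) -> maybe
Query results in order: maybe maybe maybe maybe maybe maybe

Answer: maybe maybe maybe maybe maybe maybe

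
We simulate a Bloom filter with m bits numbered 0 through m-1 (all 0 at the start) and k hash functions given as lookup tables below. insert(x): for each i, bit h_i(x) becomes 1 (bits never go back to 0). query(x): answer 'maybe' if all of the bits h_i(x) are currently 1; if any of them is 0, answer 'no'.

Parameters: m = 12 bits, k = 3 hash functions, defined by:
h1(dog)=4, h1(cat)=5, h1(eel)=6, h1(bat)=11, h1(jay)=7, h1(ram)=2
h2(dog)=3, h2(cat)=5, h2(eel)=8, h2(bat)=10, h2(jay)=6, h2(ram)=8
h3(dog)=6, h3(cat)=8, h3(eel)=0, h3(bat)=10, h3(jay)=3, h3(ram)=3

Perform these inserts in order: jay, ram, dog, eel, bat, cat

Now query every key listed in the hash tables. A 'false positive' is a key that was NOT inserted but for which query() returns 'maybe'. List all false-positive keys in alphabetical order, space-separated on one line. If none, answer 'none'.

Answer: none

Derivation:
Start: bits=000000000000
After insert 'jay': sets bits 3 6 7 -> bits=000100110000
After insert 'ram': sets bits 2 3 8 -> bits=001100111000
After insert 'dog': sets bits 3 4 6 -> bits=001110111000
After insert 'eel': sets bits 0 6 8 -> bits=101110111000
After insert 'bat': sets bits 10 11 -> bits=101110111011
After insert 'cat': sets bits 5 8 -> bits=101111111011
Not inserted: (none) — query each against bits=101111111011:
False positives (alphabetical): none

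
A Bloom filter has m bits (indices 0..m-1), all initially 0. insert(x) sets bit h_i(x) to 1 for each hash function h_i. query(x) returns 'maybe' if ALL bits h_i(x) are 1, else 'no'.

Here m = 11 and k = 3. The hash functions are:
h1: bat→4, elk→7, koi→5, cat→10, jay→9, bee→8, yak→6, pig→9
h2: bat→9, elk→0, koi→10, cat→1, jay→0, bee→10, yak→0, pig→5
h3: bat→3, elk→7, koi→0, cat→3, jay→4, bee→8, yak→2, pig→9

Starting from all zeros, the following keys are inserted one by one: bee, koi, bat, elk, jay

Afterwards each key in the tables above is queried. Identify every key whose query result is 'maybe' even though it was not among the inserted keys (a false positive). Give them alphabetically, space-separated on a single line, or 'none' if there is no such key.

Answer: pig

Derivation:
Start: bits=00000000000
After insert 'bee': sets bits 8 10 -> bits=00000000101
After insert 'koi': sets bits 0 5 10 -> bits=10000100101
After insert 'bat': sets bits 3 4 9 -> bits=10011100111
After insert 'elk': sets bits 0 7 -> bits=10011101111
After insert 'jay': sets bits 0 4 9 -> bits=10011101111
Not inserted: cat pig yak — query each against bits=10011101111:
query cat: checks bit1=0, bit3=1, bit10=1 (has a 0) -> no => not a false positive
query pig: checks bit5=1, bit9=1 (all 1) -> maybe => FALSE POSITIVE
query yak: checks bit0=1, bit2=0, bit6=0 (has a 0) -> no => not a false positive
False positives (alphabetical): pig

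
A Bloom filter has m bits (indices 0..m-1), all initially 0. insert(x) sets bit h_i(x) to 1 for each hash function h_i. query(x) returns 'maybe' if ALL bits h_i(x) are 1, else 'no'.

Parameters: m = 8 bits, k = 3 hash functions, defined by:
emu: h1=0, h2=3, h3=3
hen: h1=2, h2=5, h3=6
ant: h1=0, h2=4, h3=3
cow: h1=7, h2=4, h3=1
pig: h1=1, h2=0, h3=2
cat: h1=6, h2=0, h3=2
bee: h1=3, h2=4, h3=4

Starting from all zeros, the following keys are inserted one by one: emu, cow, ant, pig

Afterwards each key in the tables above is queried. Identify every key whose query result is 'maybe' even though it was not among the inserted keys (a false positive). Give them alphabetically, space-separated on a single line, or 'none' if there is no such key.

Start: bits=00000000
After insert 'emu': sets bits 0 3 -> bits=10010000
After insert 'cow': sets bits 1 4 7 -> bits=11011001
After insert 'ant': sets bits 0 3 4 -> bits=11011001
After insert 'pig': sets bits 0 1 2 -> bits=11111001
Not inserted: bee cat hen — query each against bits=11111001:
query bee: checks bit3=1, bit4=1 (all 1) -> maybe => FALSE POSITIVE
query cat: checks bit0=1, bit2=1, bit6=0 (has a 0) -> no => not a false positive
query hen: checks bit2=1, bit5=0, bit6=0 (has a 0) -> no => not a false positive
False positives (alphabetical): bee

Answer: bee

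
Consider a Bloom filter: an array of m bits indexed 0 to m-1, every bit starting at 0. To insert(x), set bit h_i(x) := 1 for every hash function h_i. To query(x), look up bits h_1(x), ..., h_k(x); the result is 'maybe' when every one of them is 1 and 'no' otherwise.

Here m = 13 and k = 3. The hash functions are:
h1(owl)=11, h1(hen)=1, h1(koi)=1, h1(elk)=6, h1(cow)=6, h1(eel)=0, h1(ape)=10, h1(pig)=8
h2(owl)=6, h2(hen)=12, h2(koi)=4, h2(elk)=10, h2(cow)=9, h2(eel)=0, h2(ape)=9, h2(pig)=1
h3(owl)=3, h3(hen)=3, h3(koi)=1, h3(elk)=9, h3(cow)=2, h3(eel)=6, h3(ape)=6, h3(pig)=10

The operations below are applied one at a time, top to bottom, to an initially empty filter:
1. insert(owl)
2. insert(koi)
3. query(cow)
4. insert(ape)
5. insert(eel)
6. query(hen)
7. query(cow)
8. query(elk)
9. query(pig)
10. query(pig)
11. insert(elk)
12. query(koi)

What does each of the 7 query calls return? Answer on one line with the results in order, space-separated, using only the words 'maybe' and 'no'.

Answer: no no no maybe no no maybe

Derivation:
Start: bits=0000000000000
Op 1: insert owl -> sets bits 3 6 11 -> bits=0001001000010
Op 2: insert koi -> sets bits 1 4 -> bits=0101101000010
Op 3: query cow -> checks bit2=0, bit6=1, bit9=0 (has a 0) -> no
Op 4: insert ape -> sets bits 6 9 10 -> bits=0101101001110
Op 5: insert eel -> sets bits 0 6 -> bits=1101101001110
Op 6: query hen -> checks bit1=1, bit3=1, bit12=0 (has a 0) -> no
Op 7: query cow -> checks bit2=0, bit6=1, bit9=1 (has a 0) -> no
Op 8: query elk -> checks bit6=1, bit9=1, bit10=1 (all 1) -> maybe
Op 9: query pig -> checks bit1=1, bit8=0, bit10=1 (has a 0) -> no
Op 10: query pig -> checks bit1=1, bit8=0, bit10=1 (has a 0) -> no
Op 11: insert elk -> sets bits 6 9 10 -> bits=1101101001110
Op 12: query koi -> checks bit1=1, bit4=1 (all 1) -> maybe
Query results in order: no no no maybe no no maybe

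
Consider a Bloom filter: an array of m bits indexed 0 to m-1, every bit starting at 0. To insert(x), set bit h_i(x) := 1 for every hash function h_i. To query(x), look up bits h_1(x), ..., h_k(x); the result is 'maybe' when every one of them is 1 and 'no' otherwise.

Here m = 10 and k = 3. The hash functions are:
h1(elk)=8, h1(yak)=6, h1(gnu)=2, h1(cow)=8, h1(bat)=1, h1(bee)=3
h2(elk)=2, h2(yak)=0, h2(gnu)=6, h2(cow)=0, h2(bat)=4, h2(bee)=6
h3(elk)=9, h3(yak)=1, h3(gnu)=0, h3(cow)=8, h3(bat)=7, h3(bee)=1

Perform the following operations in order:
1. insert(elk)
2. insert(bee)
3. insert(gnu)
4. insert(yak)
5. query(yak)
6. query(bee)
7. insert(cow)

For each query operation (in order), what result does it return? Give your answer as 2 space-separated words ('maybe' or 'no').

Answer: maybe maybe

Derivation:
Start: bits=0000000000
Op 1: insert elk -> sets bits 2 8 9 -> bits=0010000011
Op 2: insert bee -> sets bits 1 3 6 -> bits=0111001011
Op 3: insert gnu -> sets bits 0 2 6 -> bits=1111001011
Op 4: insert yak -> sets bits 0 1 6 -> bits=1111001011
Op 5: query yak -> checks bit0=1, bit1=1, bit6=1 (all 1) -> maybe
Op 6: query bee -> checks bit1=1, bit3=1, bit6=1 (all 1) -> maybe
Op 7: insert cow -> sets bits 0 8 -> bits=1111001011
Query results in order: maybe maybe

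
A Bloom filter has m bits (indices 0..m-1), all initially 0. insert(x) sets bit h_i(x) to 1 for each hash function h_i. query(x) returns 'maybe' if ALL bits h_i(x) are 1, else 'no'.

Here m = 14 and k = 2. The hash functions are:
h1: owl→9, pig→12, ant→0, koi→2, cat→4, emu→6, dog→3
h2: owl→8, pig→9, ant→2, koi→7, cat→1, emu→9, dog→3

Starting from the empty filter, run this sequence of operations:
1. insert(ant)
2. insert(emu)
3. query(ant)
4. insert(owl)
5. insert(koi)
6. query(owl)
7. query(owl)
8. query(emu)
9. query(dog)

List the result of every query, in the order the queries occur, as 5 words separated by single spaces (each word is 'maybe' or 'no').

Answer: maybe maybe maybe maybe no

Derivation:
Start: bits=00000000000000
Op 1: insert ant -> sets bits 0 2 -> bits=10100000000000
Op 2: insert emu -> sets bits 6 9 -> bits=10100010010000
Op 3: query ant -> checks bit0=1, bit2=1 (all 1) -> maybe
Op 4: insert owl -> sets bits 8 9 -> bits=10100010110000
Op 5: insert koi -> sets bits 2 7 -> bits=10100011110000
Op 6: query owl -> checks bit8=1, bit9=1 (all 1) -> maybe
Op 7: query owl -> checks bit8=1, bit9=1 (all 1) -> maybe
Op 8: query emu -> checks bit6=1, bit9=1 (all 1) -> maybe
Op 9: query dog -> checks bit3=0 (has a 0) -> no
Query results in order: maybe maybe maybe maybe no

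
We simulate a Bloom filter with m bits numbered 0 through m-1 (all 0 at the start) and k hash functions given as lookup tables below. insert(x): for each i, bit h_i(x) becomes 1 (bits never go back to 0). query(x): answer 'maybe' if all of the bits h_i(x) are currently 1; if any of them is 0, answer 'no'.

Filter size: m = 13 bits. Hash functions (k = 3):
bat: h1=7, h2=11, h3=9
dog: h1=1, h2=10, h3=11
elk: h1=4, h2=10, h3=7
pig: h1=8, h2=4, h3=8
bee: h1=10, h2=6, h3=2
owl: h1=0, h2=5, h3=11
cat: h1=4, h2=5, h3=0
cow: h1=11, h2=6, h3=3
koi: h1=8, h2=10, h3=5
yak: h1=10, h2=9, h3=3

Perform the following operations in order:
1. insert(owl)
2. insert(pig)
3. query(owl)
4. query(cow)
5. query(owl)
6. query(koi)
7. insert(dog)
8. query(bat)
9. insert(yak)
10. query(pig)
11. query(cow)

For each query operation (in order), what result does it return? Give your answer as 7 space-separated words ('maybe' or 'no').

Start: bits=0000000000000
Op 1: insert owl -> sets bits 0 5 11 -> bits=1000010000010
Op 2: insert pig -> sets bits 4 8 -> bits=1000110010010
Op 3: query owl -> checks bit0=1, bit5=1, bit11=1 (all 1) -> maybe
Op 4: query cow -> checks bit3=0, bit6=0, bit11=1 (has a 0) -> no
Op 5: query owl -> checks bit0=1, bit5=1, bit11=1 (all 1) -> maybe
Op 6: query koi -> checks bit5=1, bit8=1, bit10=0 (has a 0) -> no
Op 7: insert dog -> sets bits 1 10 11 -> bits=1100110010110
Op 8: query bat -> checks bit7=0, bit9=0, bit11=1 (has a 0) -> no
Op 9: insert yak -> sets bits 3 9 10 -> bits=1101110011110
Op 10: query pig -> checks bit4=1, bit8=1 (all 1) -> maybe
Op 11: query cow -> checks bit3=1, bit6=0, bit11=1 (has a 0) -> no
Query results in order: maybe no maybe no no maybe no

Answer: maybe no maybe no no maybe no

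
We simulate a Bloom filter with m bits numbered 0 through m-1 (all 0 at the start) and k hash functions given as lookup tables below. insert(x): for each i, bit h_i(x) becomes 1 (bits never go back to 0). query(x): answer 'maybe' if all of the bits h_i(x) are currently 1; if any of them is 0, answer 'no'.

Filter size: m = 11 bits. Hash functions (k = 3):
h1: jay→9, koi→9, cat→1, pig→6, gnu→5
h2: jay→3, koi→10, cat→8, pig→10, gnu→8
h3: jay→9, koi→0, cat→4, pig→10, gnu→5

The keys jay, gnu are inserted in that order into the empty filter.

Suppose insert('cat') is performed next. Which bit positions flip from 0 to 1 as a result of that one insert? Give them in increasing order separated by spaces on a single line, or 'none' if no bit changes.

Answer: 1 4

Derivation:
Start: bits=00000000000
After insert 'jay': sets bits 3 9 -> bits=00010000010
After insert 'gnu': sets bits 5 8 -> bits=00010100110
insert 'cat' would touch bits 1 4 8; currently bit1=0, bit4=0, bit8=1
Bits that are 0 among those (would change 0->1): 1 4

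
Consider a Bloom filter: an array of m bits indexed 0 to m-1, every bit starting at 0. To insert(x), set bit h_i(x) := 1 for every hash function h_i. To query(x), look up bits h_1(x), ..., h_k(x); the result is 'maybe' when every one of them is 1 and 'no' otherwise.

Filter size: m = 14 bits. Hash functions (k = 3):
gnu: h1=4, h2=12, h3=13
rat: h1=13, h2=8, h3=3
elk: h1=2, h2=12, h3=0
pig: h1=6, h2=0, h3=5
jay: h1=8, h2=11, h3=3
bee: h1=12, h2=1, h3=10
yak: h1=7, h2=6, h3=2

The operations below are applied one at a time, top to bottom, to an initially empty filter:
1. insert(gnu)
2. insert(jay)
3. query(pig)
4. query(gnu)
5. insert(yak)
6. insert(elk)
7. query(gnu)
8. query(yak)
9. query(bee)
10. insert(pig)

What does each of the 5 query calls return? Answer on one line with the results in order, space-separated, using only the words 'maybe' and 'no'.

Start: bits=00000000000000
Op 1: insert gnu -> sets bits 4 12 13 -> bits=00001000000011
Op 2: insert jay -> sets bits 3 8 11 -> bits=00011000100111
Op 3: query pig -> checks bit0=0, bit5=0, bit6=0 (has a 0) -> no
Op 4: query gnu -> checks bit4=1, bit12=1, bit13=1 (all 1) -> maybe
Op 5: insert yak -> sets bits 2 6 7 -> bits=00111011100111
Op 6: insert elk -> sets bits 0 2 12 -> bits=10111011100111
Op 7: query gnu -> checks bit4=1, bit12=1, bit13=1 (all 1) -> maybe
Op 8: query yak -> checks bit2=1, bit6=1, bit7=1 (all 1) -> maybe
Op 9: query bee -> checks bit1=0, bit10=0, bit12=1 (has a 0) -> no
Op 10: insert pig -> sets bits 0 5 6 -> bits=10111111100111
Query results in order: no maybe maybe maybe no

Answer: no maybe maybe maybe no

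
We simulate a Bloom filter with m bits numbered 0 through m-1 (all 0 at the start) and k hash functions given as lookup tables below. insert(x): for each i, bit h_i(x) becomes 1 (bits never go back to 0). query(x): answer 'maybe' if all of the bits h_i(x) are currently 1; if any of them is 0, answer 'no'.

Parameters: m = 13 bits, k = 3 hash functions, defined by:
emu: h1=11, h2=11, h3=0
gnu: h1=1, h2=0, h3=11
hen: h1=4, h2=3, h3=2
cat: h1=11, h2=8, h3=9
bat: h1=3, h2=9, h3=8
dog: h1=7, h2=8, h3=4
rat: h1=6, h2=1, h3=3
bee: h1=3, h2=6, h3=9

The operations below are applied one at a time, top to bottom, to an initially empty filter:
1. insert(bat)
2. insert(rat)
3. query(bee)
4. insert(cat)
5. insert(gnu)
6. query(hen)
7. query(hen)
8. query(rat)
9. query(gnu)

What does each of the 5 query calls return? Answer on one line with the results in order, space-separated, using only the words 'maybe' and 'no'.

Answer: maybe no no maybe maybe

Derivation:
Start: bits=0000000000000
Op 1: insert bat -> sets bits 3 8 9 -> bits=0001000011000
Op 2: insert rat -> sets bits 1 3 6 -> bits=0101001011000
Op 3: query bee -> checks bit3=1, bit6=1, bit9=1 (all 1) -> maybe
Op 4: insert cat -> sets bits 8 9 11 -> bits=0101001011010
Op 5: insert gnu -> sets bits 0 1 11 -> bits=1101001011010
Op 6: query hen -> checks bit2=0, bit3=1, bit4=0 (has a 0) -> no
Op 7: query hen -> checks bit2=0, bit3=1, bit4=0 (has a 0) -> no
Op 8: query rat -> checks bit1=1, bit3=1, bit6=1 (all 1) -> maybe
Op 9: query gnu -> checks bit0=1, bit1=1, bit11=1 (all 1) -> maybe
Query results in order: maybe no no maybe maybe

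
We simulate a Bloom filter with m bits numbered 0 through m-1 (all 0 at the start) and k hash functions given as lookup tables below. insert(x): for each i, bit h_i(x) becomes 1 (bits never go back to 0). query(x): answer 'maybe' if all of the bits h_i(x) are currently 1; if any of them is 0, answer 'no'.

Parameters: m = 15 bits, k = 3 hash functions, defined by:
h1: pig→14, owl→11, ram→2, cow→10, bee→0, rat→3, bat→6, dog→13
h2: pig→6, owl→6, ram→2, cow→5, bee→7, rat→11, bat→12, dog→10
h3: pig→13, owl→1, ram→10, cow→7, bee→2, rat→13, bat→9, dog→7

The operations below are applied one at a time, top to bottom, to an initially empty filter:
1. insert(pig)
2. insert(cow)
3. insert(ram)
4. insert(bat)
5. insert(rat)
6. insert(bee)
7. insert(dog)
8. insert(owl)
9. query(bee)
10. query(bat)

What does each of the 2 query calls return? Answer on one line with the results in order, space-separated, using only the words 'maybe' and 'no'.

Start: bits=000000000000000
Op 1: insert pig -> sets bits 6 13 14 -> bits=000000100000011
Op 2: insert cow -> sets bits 5 7 10 -> bits=000001110010011
Op 3: insert ram -> sets bits 2 10 -> bits=001001110010011
Op 4: insert bat -> sets bits 6 9 12 -> bits=001001110110111
Op 5: insert rat -> sets bits 3 11 13 -> bits=001101110111111
Op 6: insert bee -> sets bits 0 2 7 -> bits=101101110111111
Op 7: insert dog -> sets bits 7 10 13 -> bits=101101110111111
Op 8: insert owl -> sets bits 1 6 11 -> bits=111101110111111
Op 9: query bee -> checks bit0=1, bit2=1, bit7=1 (all 1) -> maybe
Op 10: query bat -> checks bit6=1, bit9=1, bit12=1 (all 1) -> maybe
Query results in order: maybe maybe

Answer: maybe maybe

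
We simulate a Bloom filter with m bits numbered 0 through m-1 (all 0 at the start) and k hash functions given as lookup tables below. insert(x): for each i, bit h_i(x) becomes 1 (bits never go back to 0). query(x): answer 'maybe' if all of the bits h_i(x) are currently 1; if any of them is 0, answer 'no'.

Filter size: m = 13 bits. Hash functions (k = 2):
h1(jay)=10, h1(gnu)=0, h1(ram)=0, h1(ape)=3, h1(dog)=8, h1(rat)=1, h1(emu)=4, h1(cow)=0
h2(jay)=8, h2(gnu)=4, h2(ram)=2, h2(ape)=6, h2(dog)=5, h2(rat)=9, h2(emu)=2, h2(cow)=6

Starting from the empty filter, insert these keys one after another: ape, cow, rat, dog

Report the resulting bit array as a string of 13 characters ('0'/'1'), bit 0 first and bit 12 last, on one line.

Answer: 1101011011000

Derivation:
Start: bits=0000000000000
After insert 'ape': sets bits 3 6 -> bits=0001001000000
After insert 'cow': sets bits 0 6 -> bits=1001001000000
After insert 'rat': sets bits 1 9 -> bits=1101001001000
After insert 'dog': sets bits 5 8 -> bits=1101011011000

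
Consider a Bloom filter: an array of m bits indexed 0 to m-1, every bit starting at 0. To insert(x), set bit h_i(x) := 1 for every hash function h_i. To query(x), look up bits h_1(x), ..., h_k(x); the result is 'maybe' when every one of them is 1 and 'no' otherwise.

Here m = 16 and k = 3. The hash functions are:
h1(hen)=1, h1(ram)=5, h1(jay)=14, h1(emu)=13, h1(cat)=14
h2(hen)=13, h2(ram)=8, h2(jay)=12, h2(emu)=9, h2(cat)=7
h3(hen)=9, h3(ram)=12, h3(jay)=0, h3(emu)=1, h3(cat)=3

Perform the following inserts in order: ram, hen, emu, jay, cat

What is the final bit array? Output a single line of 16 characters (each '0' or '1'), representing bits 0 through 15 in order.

Start: bits=0000000000000000
After insert 'ram': sets bits 5 8 12 -> bits=0000010010001000
After insert 'hen': sets bits 1 9 13 -> bits=0100010011001100
After insert 'emu': sets bits 1 9 13 -> bits=0100010011001100
After insert 'jay': sets bits 0 12 14 -> bits=1100010011001110
After insert 'cat': sets bits 3 7 14 -> bits=1101010111001110

Answer: 1101010111001110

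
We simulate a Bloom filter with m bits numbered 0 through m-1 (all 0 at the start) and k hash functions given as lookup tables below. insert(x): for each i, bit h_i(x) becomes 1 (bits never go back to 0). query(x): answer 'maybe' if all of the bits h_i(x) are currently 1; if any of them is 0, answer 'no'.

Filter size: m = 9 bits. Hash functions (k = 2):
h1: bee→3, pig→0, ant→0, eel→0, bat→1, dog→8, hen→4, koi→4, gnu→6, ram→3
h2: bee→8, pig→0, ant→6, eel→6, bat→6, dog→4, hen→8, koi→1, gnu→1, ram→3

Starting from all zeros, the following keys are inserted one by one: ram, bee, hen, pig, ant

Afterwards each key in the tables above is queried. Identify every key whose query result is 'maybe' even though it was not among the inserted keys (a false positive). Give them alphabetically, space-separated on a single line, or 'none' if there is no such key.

Start: bits=000000000
After insert 'ram': sets bits 3 -> bits=000100000
After insert 'bee': sets bits 3 8 -> bits=000100001
After insert 'hen': sets bits 4 8 -> bits=000110001
After insert 'pig': sets bits 0 -> bits=100110001
After insert 'ant': sets bits 0 6 -> bits=100110101
Not inserted: bat dog eel gnu koi — query each against bits=100110101:
query bat: checks bit1=0, bit6=1 (has a 0) -> no => not a false positive
query dog: checks bit4=1, bit8=1 (all 1) -> maybe => FALSE POSITIVE
query eel: checks bit0=1, bit6=1 (all 1) -> maybe => FALSE POSITIVE
query gnu: checks bit1=0, bit6=1 (has a 0) -> no => not a false positive
query koi: checks bit1=0, bit4=1 (has a 0) -> no => not a false positive
False positives (alphabetical): dog eel

Answer: dog eel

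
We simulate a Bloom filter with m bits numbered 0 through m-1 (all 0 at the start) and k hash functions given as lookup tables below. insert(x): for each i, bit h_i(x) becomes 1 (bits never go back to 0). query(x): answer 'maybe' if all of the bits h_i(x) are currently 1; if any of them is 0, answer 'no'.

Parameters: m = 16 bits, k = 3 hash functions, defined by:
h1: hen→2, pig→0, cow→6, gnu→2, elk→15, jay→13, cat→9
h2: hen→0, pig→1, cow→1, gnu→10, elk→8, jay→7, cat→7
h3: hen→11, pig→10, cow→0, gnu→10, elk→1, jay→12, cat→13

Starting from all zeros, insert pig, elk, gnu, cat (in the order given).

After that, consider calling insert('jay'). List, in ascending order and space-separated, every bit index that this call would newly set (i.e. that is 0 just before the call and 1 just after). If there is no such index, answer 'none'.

Start: bits=0000000000000000
After insert 'pig': sets bits 0 1 10 -> bits=1100000000100000
After insert 'elk': sets bits 1 8 15 -> bits=1100000010100001
After insert 'gnu': sets bits 2 10 -> bits=1110000010100001
After insert 'cat': sets bits 7 9 13 -> bits=1110000111100101
insert 'jay' would touch bits 7 12 13; currently bit7=1, bit12=0, bit13=1
Bits that are 0 among those (would change 0->1): 12

Answer: 12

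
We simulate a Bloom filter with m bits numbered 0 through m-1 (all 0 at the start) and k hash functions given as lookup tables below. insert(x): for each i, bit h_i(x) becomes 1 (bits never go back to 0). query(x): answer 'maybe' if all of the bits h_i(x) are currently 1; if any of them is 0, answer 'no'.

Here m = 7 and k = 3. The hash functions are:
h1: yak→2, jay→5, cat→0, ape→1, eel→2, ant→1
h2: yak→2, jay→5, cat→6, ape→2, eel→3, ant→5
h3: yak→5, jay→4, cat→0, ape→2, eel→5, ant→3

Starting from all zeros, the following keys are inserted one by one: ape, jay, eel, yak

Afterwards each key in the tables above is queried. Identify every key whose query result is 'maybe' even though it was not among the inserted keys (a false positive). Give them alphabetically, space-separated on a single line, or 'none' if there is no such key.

Start: bits=0000000
After insert 'ape': sets bits 1 2 -> bits=0110000
After insert 'jay': sets bits 4 5 -> bits=0110110
After insert 'eel': sets bits 2 3 5 -> bits=0111110
After insert 'yak': sets bits 2 5 -> bits=0111110
Not inserted: ant cat — query each against bits=0111110:
query ant: checks bit1=1, bit3=1, bit5=1 (all 1) -> maybe => FALSE POSITIVE
query cat: checks bit0=0, bit6=0 (has a 0) -> no => not a false positive
False positives (alphabetical): ant

Answer: ant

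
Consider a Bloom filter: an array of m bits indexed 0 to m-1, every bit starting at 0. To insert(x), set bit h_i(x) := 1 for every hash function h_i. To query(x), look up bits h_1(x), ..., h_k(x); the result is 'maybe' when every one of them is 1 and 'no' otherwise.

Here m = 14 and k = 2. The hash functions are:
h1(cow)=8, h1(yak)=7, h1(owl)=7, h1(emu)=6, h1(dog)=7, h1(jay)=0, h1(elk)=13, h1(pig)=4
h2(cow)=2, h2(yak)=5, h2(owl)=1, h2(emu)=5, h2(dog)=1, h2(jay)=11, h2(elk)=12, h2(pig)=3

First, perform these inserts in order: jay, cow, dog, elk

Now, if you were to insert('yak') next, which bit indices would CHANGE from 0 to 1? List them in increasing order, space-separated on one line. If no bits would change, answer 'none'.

Start: bits=00000000000000
After insert 'jay': sets bits 0 11 -> bits=10000000000100
After insert 'cow': sets bits 2 8 -> bits=10100000100100
After insert 'dog': sets bits 1 7 -> bits=11100001100100
After insert 'elk': sets bits 12 13 -> bits=11100001100111
insert 'yak' would touch bits 5 7; currently bit5=0, bit7=1
Bits that are 0 among those (would change 0->1): 5

Answer: 5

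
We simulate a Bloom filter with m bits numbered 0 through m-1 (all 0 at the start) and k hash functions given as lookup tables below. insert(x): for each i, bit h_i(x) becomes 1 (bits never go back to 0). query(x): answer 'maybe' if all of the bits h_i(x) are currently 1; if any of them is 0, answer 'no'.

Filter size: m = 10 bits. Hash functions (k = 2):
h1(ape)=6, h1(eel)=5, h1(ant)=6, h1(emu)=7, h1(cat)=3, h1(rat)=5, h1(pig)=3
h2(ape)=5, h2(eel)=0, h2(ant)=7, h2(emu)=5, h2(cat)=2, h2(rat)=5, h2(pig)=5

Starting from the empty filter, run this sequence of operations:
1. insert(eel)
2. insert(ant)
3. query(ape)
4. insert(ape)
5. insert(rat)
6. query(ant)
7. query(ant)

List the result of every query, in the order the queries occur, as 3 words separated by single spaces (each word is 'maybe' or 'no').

Start: bits=0000000000
Op 1: insert eel -> sets bits 0 5 -> bits=1000010000
Op 2: insert ant -> sets bits 6 7 -> bits=1000011100
Op 3: query ape -> checks bit5=1, bit6=1 (all 1) -> maybe
Op 4: insert ape -> sets bits 5 6 -> bits=1000011100
Op 5: insert rat -> sets bits 5 -> bits=1000011100
Op 6: query ant -> checks bit6=1, bit7=1 (all 1) -> maybe
Op 7: query ant -> checks bit6=1, bit7=1 (all 1) -> maybe
Query results in order: maybe maybe maybe

Answer: maybe maybe maybe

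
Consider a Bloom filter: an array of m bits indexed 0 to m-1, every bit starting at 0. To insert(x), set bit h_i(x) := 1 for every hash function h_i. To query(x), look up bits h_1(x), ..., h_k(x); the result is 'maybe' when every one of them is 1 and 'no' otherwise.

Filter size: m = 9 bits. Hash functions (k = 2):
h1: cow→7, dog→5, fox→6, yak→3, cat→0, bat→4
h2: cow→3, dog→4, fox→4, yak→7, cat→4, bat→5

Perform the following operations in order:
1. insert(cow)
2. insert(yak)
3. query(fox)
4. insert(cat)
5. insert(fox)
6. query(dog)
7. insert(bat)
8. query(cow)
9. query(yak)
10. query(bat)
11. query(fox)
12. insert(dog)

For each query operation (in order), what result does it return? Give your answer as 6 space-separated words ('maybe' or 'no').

Start: bits=000000000
Op 1: insert cow -> sets bits 3 7 -> bits=000100010
Op 2: insert yak -> sets bits 3 7 -> bits=000100010
Op 3: query fox -> checks bit4=0, bit6=0 (has a 0) -> no
Op 4: insert cat -> sets bits 0 4 -> bits=100110010
Op 5: insert fox -> sets bits 4 6 -> bits=100110110
Op 6: query dog -> checks bit4=1, bit5=0 (has a 0) -> no
Op 7: insert bat -> sets bits 4 5 -> bits=100111110
Op 8: query cow -> checks bit3=1, bit7=1 (all 1) -> maybe
Op 9: query yak -> checks bit3=1, bit7=1 (all 1) -> maybe
Op 10: query bat -> checks bit4=1, bit5=1 (all 1) -> maybe
Op 11: query fox -> checks bit4=1, bit6=1 (all 1) -> maybe
Op 12: insert dog -> sets bits 4 5 -> bits=100111110
Query results in order: no no maybe maybe maybe maybe

Answer: no no maybe maybe maybe maybe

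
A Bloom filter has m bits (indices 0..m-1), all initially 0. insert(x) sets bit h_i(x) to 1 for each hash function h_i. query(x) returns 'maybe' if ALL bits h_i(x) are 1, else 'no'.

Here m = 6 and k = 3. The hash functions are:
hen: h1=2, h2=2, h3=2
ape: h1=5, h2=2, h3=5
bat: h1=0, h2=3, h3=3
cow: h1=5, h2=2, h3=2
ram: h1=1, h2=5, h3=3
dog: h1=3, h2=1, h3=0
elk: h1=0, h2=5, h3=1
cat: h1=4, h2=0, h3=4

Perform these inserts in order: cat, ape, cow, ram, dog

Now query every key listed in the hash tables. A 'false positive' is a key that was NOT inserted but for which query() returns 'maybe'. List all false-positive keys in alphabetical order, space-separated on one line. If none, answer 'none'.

Answer: bat elk hen

Derivation:
Start: bits=000000
After insert 'cat': sets bits 0 4 -> bits=100010
After insert 'ape': sets bits 2 5 -> bits=101011
After insert 'cow': sets bits 2 5 -> bits=101011
After insert 'ram': sets bits 1 3 5 -> bits=111111
After insert 'dog': sets bits 0 1 3 -> bits=111111
Not inserted: bat elk hen — query each against bits=111111:
query bat: checks bit0=1, bit3=1 (all 1) -> maybe => FALSE POSITIVE
query elk: checks bit0=1, bit1=1, bit5=1 (all 1) -> maybe => FALSE POSITIVE
query hen: checks bit2=1 (all 1) -> maybe => FALSE POSITIVE
False positives (alphabetical): bat elk hen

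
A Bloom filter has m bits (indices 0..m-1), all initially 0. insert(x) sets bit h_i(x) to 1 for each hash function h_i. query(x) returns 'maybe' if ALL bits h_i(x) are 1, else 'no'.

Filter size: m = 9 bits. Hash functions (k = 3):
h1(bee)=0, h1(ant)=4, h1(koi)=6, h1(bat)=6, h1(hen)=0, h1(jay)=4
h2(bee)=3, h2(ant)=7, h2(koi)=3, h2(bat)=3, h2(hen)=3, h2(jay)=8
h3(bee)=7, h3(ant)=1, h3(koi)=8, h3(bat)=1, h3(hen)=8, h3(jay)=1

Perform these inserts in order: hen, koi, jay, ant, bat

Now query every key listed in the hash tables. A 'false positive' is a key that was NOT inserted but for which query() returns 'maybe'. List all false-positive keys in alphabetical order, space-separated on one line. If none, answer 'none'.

Start: bits=000000000
After insert 'hen': sets bits 0 3 8 -> bits=100100001
After insert 'koi': sets bits 3 6 8 -> bits=100100101
After insert 'jay': sets bits 1 4 8 -> bits=110110101
After insert 'ant': sets bits 1 4 7 -> bits=110110111
After insert 'bat': sets bits 1 3 6 -> bits=110110111
Not inserted: bee — query each against bits=110110111:
query bee: checks bit0=1, bit3=1, bit7=1 (all 1) -> maybe => FALSE POSITIVE
False positives (alphabetical): bee

Answer: bee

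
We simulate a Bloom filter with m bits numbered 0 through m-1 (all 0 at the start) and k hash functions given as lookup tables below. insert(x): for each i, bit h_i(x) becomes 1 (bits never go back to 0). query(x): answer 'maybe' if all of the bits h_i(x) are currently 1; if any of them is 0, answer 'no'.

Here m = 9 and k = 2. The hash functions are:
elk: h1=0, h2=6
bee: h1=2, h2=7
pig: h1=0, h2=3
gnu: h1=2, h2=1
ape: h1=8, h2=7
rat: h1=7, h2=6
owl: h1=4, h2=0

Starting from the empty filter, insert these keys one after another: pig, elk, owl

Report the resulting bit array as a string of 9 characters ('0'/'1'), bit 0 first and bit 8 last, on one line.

Answer: 100110100

Derivation:
Start: bits=000000000
After insert 'pig': sets bits 0 3 -> bits=100100000
After insert 'elk': sets bits 0 6 -> bits=100100100
After insert 'owl': sets bits 0 4 -> bits=100110100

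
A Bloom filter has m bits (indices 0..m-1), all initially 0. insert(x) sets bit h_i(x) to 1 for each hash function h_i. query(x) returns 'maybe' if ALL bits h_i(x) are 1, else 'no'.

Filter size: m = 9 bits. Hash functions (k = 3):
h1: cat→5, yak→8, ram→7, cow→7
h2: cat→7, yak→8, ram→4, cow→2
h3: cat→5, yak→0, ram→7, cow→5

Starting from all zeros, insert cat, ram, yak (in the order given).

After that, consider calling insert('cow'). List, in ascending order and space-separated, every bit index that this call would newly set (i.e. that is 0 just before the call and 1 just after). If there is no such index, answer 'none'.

Start: bits=000000000
After insert 'cat': sets bits 5 7 -> bits=000001010
After insert 'ram': sets bits 4 7 -> bits=000011010
After insert 'yak': sets bits 0 8 -> bits=100011011
insert 'cow' would touch bits 2 5 7; currently bit2=0, bit5=1, bit7=1
Bits that are 0 among those (would change 0->1): 2

Answer: 2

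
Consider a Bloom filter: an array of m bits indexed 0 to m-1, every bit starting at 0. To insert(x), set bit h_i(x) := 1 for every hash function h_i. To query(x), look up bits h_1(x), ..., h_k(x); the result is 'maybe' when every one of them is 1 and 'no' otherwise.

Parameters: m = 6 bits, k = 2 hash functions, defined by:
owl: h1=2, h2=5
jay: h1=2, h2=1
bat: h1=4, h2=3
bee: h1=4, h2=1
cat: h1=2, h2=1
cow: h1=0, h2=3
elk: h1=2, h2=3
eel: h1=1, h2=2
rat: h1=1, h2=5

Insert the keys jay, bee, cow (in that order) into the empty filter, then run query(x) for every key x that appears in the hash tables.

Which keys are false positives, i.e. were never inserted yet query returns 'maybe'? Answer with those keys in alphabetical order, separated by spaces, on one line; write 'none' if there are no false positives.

Start: bits=000000
After insert 'jay': sets bits 1 2 -> bits=011000
After insert 'bee': sets bits 1 4 -> bits=011010
After insert 'cow': sets bits 0 3 -> bits=111110
Not inserted: bat cat eel elk owl rat — query each against bits=111110:
query bat: checks bit3=1, bit4=1 (all 1) -> maybe => FALSE POSITIVE
query cat: checks bit1=1, bit2=1 (all 1) -> maybe => FALSE POSITIVE
query eel: checks bit1=1, bit2=1 (all 1) -> maybe => FALSE POSITIVE
query elk: checks bit2=1, bit3=1 (all 1) -> maybe => FALSE POSITIVE
query owl: checks bit2=1, bit5=0 (has a 0) -> no => not a false positive
query rat: checks bit1=1, bit5=0 (has a 0) -> no => not a false positive
False positives (alphabetical): bat cat eel elk

Answer: bat cat eel elk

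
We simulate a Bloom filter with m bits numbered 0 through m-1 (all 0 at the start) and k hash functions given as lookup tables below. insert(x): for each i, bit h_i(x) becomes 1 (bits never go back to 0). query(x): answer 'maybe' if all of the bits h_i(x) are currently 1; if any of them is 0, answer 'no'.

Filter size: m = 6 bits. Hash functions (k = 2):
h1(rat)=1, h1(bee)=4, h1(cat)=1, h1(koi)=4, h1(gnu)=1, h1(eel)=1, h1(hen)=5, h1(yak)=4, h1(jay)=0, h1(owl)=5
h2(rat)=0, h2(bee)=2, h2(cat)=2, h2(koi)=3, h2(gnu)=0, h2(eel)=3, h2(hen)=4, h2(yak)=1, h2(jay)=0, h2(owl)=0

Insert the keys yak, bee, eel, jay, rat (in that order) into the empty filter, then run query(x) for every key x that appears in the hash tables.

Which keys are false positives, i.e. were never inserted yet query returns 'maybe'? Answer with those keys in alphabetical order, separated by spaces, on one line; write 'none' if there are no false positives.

Answer: cat gnu koi

Derivation:
Start: bits=000000
After insert 'yak': sets bits 1 4 -> bits=010010
After insert 'bee': sets bits 2 4 -> bits=011010
After insert 'eel': sets bits 1 3 -> bits=011110
After insert 'jay': sets bits 0 -> bits=111110
After insert 'rat': sets bits 0 1 -> bits=111110
Not inserted: cat gnu hen koi owl — query each against bits=111110:
query cat: checks bit1=1, bit2=1 (all 1) -> maybe => FALSE POSITIVE
query gnu: checks bit0=1, bit1=1 (all 1) -> maybe => FALSE POSITIVE
query hen: checks bit4=1, bit5=0 (has a 0) -> no => not a false positive
query koi: checks bit3=1, bit4=1 (all 1) -> maybe => FALSE POSITIVE
query owl: checks bit0=1, bit5=0 (has a 0) -> no => not a false positive
False positives (alphabetical): cat gnu koi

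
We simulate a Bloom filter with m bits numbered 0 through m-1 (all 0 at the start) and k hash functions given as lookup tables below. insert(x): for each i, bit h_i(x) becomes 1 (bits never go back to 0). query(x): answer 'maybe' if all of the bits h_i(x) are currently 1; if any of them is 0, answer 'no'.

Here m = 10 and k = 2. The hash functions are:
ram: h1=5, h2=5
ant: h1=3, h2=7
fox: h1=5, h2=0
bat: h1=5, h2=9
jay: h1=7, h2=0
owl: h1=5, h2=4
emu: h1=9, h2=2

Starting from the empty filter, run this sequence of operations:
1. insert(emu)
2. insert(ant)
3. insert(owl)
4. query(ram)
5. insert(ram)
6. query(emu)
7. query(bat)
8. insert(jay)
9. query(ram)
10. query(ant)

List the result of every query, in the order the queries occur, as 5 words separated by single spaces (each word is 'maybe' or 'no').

Start: bits=0000000000
Op 1: insert emu -> sets bits 2 9 -> bits=0010000001
Op 2: insert ant -> sets bits 3 7 -> bits=0011000101
Op 3: insert owl -> sets bits 4 5 -> bits=0011110101
Op 4: query ram -> checks bit5=1 (all 1) -> maybe
Op 5: insert ram -> sets bits 5 -> bits=0011110101
Op 6: query emu -> checks bit2=1, bit9=1 (all 1) -> maybe
Op 7: query bat -> checks bit5=1, bit9=1 (all 1) -> maybe
Op 8: insert jay -> sets bits 0 7 -> bits=1011110101
Op 9: query ram -> checks bit5=1 (all 1) -> maybe
Op 10: query ant -> checks bit3=1, bit7=1 (all 1) -> maybe
Query results in order: maybe maybe maybe maybe maybe

Answer: maybe maybe maybe maybe maybe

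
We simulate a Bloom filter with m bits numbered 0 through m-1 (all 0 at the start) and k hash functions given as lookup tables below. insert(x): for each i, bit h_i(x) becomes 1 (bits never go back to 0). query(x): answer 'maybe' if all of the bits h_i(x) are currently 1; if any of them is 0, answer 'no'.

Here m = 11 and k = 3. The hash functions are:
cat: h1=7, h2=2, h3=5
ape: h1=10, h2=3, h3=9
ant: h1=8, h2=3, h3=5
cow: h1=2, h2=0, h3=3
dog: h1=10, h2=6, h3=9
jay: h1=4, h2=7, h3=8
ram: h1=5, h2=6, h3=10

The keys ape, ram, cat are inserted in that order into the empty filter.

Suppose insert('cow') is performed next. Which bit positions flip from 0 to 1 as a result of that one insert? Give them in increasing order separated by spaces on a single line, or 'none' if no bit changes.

Answer: 0

Derivation:
Start: bits=00000000000
After insert 'ape': sets bits 3 9 10 -> bits=00010000011
After insert 'ram': sets bits 5 6 10 -> bits=00010110011
After insert 'cat': sets bits 2 5 7 -> bits=00110111011
insert 'cow' would touch bits 0 2 3; currently bit0=0, bit2=1, bit3=1
Bits that are 0 among those (would change 0->1): 0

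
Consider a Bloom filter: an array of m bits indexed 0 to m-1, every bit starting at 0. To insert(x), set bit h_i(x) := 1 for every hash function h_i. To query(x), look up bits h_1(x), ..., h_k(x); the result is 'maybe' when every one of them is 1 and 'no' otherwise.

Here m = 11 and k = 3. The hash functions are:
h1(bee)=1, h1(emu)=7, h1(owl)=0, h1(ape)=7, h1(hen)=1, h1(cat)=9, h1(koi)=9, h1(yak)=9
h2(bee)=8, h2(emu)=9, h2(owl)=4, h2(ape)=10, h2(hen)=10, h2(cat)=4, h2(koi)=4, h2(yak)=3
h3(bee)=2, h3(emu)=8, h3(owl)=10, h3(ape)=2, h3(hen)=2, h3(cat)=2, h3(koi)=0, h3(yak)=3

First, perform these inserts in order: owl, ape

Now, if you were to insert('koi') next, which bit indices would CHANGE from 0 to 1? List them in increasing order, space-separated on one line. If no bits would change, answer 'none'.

Start: bits=00000000000
After insert 'owl': sets bits 0 4 10 -> bits=10001000001
After insert 'ape': sets bits 2 7 10 -> bits=10101001001
insert 'koi' would touch bits 0 4 9; currently bit0=1, bit4=1, bit9=0
Bits that are 0 among those (would change 0->1): 9

Answer: 9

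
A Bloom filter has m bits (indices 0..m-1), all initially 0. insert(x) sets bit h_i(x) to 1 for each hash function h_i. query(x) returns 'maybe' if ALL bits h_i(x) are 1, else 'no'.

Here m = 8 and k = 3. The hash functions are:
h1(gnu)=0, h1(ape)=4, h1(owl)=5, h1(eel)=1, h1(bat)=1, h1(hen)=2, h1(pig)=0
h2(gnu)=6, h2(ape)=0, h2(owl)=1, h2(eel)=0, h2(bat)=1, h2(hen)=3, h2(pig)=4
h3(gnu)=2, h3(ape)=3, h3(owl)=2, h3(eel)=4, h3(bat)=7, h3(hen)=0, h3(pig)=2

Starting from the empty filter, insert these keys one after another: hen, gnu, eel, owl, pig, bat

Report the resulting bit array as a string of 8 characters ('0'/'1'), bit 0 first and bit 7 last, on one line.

Start: bits=00000000
After insert 'hen': sets bits 0 2 3 -> bits=10110000
After insert 'gnu': sets bits 0 2 6 -> bits=10110010
After insert 'eel': sets bits 0 1 4 -> bits=11111010
After insert 'owl': sets bits 1 2 5 -> bits=11111110
After insert 'pig': sets bits 0 2 4 -> bits=11111110
After insert 'bat': sets bits 1 7 -> bits=11111111

Answer: 11111111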